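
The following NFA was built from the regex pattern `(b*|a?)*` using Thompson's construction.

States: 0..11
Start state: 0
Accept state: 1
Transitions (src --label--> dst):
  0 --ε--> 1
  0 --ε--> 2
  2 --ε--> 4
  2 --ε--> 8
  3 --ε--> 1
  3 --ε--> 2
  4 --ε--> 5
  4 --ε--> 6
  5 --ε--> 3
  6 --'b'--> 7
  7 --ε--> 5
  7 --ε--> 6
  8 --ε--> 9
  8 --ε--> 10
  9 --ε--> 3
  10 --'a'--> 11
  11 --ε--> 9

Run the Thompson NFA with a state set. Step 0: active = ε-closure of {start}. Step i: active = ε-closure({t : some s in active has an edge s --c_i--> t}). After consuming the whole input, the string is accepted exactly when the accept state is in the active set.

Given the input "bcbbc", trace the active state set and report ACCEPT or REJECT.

Answer: REJECT

Derivation:
start: ε-closure({0}) = {0,1,2,3,4,5,6,8,9,10}
'b' @ 1: {1,2,3,4,5,6,7,8,9,10}  [accepting]
'c' @ 2: {}  — state set empty
rest 'bbc' ignored (set empty)
final: {}; accept 1 not in set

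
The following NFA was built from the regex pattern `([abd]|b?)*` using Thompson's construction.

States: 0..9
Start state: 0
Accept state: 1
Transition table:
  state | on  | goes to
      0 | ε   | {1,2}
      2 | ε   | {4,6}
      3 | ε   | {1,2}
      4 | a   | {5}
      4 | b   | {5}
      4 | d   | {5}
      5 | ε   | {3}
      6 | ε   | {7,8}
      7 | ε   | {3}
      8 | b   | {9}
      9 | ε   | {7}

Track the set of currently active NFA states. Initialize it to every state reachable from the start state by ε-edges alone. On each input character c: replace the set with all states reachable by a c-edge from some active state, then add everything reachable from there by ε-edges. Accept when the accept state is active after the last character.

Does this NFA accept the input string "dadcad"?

Answer: REJECT

Derivation:
start: ε-closure({0}) = {0,1,2,3,4,6,7,8}
'd' @ 1: {1,2,3,4,5,6,7,8}  ✓accept
'a' @ 2: {1,2,3,4,5,6,7,8}  ✓accept
'd' @ 3: {1,2,3,4,5,6,7,8}  ✓accept
'c' @ 4: {}  — dead — no transitions
rest 'ad' ignored (set empty)
after full input: {}  (accept=1 not in)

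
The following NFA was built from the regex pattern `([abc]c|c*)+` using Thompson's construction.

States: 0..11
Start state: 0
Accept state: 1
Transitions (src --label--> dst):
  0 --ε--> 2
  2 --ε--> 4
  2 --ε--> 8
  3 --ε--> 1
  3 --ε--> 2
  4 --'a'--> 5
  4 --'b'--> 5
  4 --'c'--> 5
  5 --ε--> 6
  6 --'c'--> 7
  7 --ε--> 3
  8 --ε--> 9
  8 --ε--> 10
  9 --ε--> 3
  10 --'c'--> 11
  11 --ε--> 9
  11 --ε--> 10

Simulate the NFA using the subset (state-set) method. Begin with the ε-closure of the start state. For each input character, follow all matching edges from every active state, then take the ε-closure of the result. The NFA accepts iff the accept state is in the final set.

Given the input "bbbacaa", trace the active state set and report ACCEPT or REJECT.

S₀ = ε-closure({0}) = {0,1,2,3,4,8,9,10}
'b' @ 1: {5,6}
'b' @ 2: {}  — state set empty
rest 'bacaa' ignored (set empty)
final: {}; accept 1 not in set

Answer: REJECT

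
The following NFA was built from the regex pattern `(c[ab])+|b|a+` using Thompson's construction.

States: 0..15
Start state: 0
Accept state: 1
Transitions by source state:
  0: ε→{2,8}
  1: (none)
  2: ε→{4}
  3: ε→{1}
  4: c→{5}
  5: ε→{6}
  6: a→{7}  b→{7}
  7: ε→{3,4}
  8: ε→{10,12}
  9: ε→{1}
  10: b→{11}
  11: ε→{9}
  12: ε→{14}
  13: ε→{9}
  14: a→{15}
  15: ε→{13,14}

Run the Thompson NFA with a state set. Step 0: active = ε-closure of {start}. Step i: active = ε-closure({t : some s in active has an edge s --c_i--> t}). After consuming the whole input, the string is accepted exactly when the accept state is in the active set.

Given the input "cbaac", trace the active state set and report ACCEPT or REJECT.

S₀ = ε-closure({0}) = {0,2,4,8,10,12,14}
'c' @ 1: {5,6}
'b' @ 2: {1,3,4,7}  [accepting]
'a' @ 3: {}  — no active states
rest 'ac' ignored (set empty)
after full input: {}  (accept=1 not in)

Answer: REJECT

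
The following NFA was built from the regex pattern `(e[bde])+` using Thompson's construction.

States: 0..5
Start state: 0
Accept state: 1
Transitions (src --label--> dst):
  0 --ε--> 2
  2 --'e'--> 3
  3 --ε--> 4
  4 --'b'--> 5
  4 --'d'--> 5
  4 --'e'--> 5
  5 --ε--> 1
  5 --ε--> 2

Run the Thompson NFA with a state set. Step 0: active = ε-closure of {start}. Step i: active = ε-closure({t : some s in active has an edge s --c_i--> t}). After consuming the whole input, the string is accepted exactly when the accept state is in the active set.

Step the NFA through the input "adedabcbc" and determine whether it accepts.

Answer: REJECT

Trace:
S₀ = ε-closure({0}) = {0,2}
'a' @ 1: {}  — dead — no transitions
rest 'dedabcbc' ignored (set empty)
final: {}; accept 1 not in set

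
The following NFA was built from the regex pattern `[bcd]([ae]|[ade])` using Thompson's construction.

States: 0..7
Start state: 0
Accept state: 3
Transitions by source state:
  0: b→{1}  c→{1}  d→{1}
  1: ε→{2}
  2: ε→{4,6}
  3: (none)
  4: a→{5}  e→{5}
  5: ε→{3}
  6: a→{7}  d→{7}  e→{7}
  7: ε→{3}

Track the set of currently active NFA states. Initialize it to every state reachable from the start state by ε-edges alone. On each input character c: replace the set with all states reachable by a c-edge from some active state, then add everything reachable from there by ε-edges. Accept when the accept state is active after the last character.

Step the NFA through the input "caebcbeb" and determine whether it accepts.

start: ε-closure({0}) = {0}
'c' @ 1: {1,2,4,6}
'a' @ 2: {3,5,7}  (accept∈set)
'e' @ 3: {}  — dead — no transitions
rest 'bcbeb' ignored (set empty)
final: {}; accept 3 not in set

Answer: REJECT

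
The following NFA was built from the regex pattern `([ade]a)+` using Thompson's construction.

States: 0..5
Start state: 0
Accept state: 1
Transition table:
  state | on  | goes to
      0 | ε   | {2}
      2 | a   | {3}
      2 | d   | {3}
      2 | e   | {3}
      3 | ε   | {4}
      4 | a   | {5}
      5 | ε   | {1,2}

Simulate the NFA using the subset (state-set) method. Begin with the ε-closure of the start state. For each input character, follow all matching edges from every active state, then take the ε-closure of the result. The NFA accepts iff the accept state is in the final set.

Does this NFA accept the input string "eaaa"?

start: ε-closure({0}) = {0,2}
'e' @ 1: {3,4}
'a' @ 2: {1,2,5}  (accept∈set)
'a' @ 3: {3,4}
'a' @ 4: {1,2,5}  (accept∈set)
after full input: {1,2,5}  (accept=1 in)

Answer: ACCEPT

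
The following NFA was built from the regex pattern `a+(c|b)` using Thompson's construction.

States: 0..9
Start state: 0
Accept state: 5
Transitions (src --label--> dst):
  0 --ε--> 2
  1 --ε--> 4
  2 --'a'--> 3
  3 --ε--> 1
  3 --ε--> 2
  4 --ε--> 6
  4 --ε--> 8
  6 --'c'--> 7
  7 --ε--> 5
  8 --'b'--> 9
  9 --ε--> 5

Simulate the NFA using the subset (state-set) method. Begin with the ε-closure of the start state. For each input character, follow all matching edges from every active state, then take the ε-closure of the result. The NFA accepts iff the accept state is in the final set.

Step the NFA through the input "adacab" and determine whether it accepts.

Answer: REJECT

Trace:
S₀ = ε-closure({0}) = {0,2}
'a' @ 1: {1,2,3,4,6,8}
'd' @ 2: {}  — no active states
rest 'acab' ignored (set empty)
final: {}; accept 5 not in set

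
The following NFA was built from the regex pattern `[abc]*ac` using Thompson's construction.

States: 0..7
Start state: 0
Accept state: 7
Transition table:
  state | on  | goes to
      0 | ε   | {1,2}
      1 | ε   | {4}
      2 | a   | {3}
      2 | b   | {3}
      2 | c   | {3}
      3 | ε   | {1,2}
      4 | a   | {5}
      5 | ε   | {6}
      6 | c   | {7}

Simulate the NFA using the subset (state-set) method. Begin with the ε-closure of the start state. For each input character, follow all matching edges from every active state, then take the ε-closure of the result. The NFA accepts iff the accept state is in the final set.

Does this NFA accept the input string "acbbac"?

Answer: ACCEPT

Steps:
S₀ = ε-closure({0}) = {0,1,2,4}
'a' @ 1: {1,2,3,4,5,6}
'c' @ 2: {1,2,3,4,7}  ✓accept
'b' @ 3: {1,2,3,4}
'b' @ 4: {1,2,3,4}
'a' @ 5: {1,2,3,4,5,6}
'c' @ 6: {1,2,3,4,7}  ✓accept
end set {1,2,3,4,7} — state 7 in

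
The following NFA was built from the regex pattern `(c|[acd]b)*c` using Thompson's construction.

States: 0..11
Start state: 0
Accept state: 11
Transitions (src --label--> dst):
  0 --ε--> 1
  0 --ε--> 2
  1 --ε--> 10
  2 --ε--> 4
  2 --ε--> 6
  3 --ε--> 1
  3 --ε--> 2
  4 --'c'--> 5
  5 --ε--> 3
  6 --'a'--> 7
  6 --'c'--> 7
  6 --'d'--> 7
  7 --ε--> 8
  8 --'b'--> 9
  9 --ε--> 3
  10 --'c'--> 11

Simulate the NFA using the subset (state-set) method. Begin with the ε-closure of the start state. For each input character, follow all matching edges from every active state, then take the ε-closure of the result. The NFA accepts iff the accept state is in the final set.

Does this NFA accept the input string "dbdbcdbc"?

start: ε-closure({0}) = {0,1,2,4,6,10}
'd' @ 1: {7,8}
'b' @ 2: {1,2,3,4,6,9,10}
'd' @ 3: {7,8}
'b' @ 4: {1,2,3,4,6,9,10}
'c' @ 5: {1,2,3,4,5,6,7,8,10,11}  (accept∈set)
'd' @ 6: {7,8}
'b' @ 7: {1,2,3,4,6,9,10}
'c' @ 8: {1,2,3,4,5,6,7,8,10,11}  (accept∈set)
final: {1,2,3,4,5,6,7,8,10,11}; accept 11 in set

Answer: ACCEPT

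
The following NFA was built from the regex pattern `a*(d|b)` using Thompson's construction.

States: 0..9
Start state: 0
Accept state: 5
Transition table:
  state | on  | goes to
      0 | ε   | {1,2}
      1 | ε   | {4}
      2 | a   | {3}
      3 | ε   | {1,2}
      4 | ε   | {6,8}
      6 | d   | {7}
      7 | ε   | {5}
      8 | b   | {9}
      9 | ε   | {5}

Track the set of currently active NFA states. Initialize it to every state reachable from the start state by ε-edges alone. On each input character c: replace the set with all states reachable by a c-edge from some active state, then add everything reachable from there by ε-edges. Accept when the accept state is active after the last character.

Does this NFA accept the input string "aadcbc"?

S₀ = ε-closure({0}) = {0,1,2,4,6,8}
'a' @ 1: {1,2,3,4,6,8}
'a' @ 2: {1,2,3,4,6,8}
'd' @ 3: {5,7}  (accept∈set)
'c' @ 4: {}  — no active states
rest 'bc' ignored (set empty)
final: {}; accept 5 not in set

Answer: REJECT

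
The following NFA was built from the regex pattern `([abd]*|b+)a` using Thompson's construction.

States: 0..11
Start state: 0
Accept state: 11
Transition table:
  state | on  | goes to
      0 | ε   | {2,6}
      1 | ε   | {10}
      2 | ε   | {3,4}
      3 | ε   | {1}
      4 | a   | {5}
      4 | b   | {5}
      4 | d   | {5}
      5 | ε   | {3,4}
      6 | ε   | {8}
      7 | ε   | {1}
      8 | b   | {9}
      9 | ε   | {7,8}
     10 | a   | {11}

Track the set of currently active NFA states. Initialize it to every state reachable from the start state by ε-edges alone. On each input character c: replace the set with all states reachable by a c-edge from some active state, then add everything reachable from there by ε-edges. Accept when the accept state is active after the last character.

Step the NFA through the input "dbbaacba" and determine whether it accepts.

Answer: REJECT

Trace:
initial (ε-close {0}): {0,1,2,3,4,6,8,10}
'd' @ 1: {1,3,4,5,10}
'b' @ 2: {1,3,4,5,10}
'b' @ 3: {1,3,4,5,10}
'a' @ 4: {1,3,4,5,10,11}  ✓accept
'a' @ 5: {1,3,4,5,10,11}  ✓accept
'c' @ 6: {}  — state set empty
rest 'ba' ignored (set empty)
final: {}; accept 11 not in set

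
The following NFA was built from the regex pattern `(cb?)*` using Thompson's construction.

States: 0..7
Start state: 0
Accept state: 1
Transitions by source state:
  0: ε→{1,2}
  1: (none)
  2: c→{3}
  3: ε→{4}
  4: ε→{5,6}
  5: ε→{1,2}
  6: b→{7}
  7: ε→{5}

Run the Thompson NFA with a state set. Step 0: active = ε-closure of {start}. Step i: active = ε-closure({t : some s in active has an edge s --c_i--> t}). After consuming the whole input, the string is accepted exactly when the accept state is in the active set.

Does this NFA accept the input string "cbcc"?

S₀ = ε-closure({0}) = {0,1,2}
'c' @ 1: {1,2,3,4,5,6}  (accept∈set)
'b' @ 2: {1,2,5,7}  (accept∈set)
'c' @ 3: {1,2,3,4,5,6}  (accept∈set)
'c' @ 4: {1,2,3,4,5,6}  (accept∈set)
after full input: {1,2,3,4,5,6}  (accept=1 in)

Answer: ACCEPT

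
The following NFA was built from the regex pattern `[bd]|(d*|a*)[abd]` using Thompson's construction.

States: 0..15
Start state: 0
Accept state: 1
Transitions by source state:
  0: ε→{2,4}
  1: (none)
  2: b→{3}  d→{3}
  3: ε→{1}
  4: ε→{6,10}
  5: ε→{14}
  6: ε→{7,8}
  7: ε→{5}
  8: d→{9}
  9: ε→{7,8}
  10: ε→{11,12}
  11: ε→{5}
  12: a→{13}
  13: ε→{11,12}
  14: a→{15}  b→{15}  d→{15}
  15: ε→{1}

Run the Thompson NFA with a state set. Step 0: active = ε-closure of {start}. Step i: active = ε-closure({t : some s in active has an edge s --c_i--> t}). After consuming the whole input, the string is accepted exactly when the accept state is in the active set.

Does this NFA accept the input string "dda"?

initial (ε-close {0}): {0,2,4,5,6,7,8,10,11,12,14}
'd' @ 1: {1,3,5,7,8,9,14,15}  ✓accept
'd' @ 2: {1,5,7,8,9,14,15}  ✓accept
'a' @ 3: {1,15}  ✓accept
final: {1,15}; accept 1 in set

Answer: ACCEPT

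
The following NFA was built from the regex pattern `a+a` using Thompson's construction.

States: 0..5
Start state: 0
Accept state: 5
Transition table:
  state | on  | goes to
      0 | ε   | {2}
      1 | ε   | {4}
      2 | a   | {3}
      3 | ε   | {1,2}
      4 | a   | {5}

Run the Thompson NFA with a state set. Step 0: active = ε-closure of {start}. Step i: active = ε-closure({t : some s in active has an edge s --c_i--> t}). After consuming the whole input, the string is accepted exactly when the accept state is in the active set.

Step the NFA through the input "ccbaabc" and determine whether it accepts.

S₀ = ε-closure({0}) = {0,2}
'c' @ 1: {}  — no active states
rest 'cbaabc' ignored (set empty)
final: {}; accept 5 not in set

Answer: REJECT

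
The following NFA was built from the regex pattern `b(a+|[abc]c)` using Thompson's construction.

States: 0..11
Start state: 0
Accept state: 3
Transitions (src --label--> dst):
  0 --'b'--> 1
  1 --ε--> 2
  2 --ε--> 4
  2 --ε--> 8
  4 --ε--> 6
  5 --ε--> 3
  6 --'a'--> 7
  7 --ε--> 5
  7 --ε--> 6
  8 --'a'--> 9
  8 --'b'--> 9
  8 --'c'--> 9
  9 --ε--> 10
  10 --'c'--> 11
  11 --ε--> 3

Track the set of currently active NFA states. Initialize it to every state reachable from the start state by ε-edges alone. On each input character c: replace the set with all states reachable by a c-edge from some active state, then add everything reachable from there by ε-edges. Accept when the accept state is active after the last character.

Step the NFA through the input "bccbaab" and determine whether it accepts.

S₀ = ε-closure({0}) = {0}
'b' @ 1: {1,2,4,6,8}
'c' @ 2: {9,10}
'c' @ 3: {3,11}  [accepting]
'b' @ 4: {}  — dead — no transitions
rest 'aab' ignored (set empty)
final: {}; accept 3 not in set

Answer: REJECT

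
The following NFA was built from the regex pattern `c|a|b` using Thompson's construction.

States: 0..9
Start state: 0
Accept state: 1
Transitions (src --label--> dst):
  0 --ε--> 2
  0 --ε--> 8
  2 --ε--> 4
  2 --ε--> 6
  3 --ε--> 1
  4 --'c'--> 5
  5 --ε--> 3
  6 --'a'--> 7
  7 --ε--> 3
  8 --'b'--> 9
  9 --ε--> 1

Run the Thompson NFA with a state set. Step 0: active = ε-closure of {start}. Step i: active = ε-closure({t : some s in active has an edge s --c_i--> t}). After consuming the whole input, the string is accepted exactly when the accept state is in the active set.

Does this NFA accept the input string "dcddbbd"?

Answer: REJECT

Derivation:
start: ε-closure({0}) = {0,2,4,6,8}
'd' @ 1: {}  — state set empty
rest 'cddbbd' ignored (set empty)
after full input: {}  (accept=1 not in)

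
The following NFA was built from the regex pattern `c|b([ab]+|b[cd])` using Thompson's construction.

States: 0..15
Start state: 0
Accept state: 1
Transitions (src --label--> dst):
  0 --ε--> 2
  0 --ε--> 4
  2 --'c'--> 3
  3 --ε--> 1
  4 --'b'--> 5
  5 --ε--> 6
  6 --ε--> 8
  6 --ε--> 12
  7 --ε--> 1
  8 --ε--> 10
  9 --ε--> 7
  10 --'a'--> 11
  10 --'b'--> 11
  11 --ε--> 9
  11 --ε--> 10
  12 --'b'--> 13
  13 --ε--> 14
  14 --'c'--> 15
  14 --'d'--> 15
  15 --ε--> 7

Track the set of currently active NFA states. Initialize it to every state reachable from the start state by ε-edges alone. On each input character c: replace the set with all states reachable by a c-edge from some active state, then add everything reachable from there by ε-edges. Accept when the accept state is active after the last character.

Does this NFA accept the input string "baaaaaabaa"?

start: ε-closure({0}) = {0,2,4}
'b' @ 1: {5,6,8,10,12}
'a' @ 2: {1,7,9,10,11}  (accept∈set)
'a' @ 3: {1,7,9,10,11}  (accept∈set)
'a' @ 4: {1,7,9,10,11}  (accept∈set)
'a' @ 5: {1,7,9,10,11}  (accept∈set)
'a' @ 6: {1,7,9,10,11}  (accept∈set)
'a' @ 7: {1,7,9,10,11}  (accept∈set)
'b' @ 8: {1,7,9,10,11}  (accept∈set)
'a' @ 9: {1,7,9,10,11}  (accept∈set)
'a' @ 10: {1,7,9,10,11}  (accept∈set)
end set {1,7,9,10,11} — state 1 in

Answer: ACCEPT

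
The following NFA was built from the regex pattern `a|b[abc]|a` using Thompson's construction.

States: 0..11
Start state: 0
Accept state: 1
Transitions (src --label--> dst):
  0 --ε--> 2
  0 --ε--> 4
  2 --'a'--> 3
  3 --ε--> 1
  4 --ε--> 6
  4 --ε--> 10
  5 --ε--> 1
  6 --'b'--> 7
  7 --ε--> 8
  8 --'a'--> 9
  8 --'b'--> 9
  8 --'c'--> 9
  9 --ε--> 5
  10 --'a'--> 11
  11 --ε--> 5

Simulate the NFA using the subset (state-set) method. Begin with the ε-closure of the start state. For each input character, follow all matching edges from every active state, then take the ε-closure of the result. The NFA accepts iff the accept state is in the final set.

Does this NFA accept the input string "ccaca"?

Answer: REJECT

Trace:
S₀ = ε-closure({0}) = {0,2,4,6,10}
'c' @ 1: {}  — dead — no transitions
rest 'caca' ignored (set empty)
after full input: {}  (accept=1 not in)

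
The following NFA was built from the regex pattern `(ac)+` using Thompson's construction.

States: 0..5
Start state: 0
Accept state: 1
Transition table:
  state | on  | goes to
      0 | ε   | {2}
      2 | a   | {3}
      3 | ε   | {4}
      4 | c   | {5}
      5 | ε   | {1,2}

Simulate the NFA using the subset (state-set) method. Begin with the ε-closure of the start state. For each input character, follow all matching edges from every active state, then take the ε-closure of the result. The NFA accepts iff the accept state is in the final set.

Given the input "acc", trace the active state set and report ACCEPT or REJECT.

Answer: REJECT

Trace:
start: ε-closure({0}) = {0,2}
'a' @ 1: {3,4}
'c' @ 2: {1,2,5}  ✓accept
'c' @ 3: {}  — dead — no transitions
end set {} — state 1 not in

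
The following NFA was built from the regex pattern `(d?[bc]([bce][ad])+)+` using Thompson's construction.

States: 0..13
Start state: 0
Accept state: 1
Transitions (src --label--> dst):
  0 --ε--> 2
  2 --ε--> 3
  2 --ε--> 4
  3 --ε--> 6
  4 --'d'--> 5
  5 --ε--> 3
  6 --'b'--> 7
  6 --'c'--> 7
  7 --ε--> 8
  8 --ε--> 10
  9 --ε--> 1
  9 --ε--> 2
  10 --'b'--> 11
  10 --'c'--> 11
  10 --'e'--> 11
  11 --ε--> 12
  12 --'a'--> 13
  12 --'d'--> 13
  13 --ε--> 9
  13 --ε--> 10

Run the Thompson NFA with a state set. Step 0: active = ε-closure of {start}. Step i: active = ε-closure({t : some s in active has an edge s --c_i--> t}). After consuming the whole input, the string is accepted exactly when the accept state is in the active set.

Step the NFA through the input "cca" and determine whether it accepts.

Answer: ACCEPT

Derivation:
start: ε-closure({0}) = {0,2,3,4,6}
'c' @ 1: {7,8,10}
'c' @ 2: {11,12}
'a' @ 3: {1,2,3,4,6,9,10,13}  [accepting]
end set {1,2,3,4,6,9,10,13} — state 1 in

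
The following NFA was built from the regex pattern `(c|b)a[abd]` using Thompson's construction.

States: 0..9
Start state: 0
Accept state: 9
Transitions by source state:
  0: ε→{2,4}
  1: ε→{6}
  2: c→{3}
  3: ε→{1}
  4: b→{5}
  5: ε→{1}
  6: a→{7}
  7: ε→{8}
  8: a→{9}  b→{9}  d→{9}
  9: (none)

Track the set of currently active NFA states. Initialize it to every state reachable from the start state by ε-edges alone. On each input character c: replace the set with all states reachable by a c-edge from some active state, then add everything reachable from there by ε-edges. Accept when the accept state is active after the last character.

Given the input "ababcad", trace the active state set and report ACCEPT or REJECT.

Answer: REJECT

Derivation:
initial (ε-close {0}): {0,2,4}
'a' @ 1: {}  — state set empty
rest 'babcad' ignored (set empty)
end set {} — state 9 not in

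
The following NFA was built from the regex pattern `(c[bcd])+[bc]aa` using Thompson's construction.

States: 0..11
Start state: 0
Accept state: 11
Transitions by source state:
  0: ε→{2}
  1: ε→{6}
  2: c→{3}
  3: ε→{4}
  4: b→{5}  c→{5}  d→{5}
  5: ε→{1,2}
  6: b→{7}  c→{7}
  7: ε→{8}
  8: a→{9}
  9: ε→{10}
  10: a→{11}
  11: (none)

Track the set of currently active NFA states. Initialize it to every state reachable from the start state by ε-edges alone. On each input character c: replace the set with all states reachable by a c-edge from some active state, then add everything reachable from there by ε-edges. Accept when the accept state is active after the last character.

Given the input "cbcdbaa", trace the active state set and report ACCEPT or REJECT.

S₀ = ε-closure({0}) = {0,2}
'c' @ 1: {3,4}
'b' @ 2: {1,2,5,6}
'c' @ 3: {3,4,7,8}
'd' @ 4: {1,2,5,6}
'b' @ 5: {7,8}
'a' @ 6: {9,10}
'a' @ 7: {11}  [accepting]
end set {11} — state 11 in

Answer: ACCEPT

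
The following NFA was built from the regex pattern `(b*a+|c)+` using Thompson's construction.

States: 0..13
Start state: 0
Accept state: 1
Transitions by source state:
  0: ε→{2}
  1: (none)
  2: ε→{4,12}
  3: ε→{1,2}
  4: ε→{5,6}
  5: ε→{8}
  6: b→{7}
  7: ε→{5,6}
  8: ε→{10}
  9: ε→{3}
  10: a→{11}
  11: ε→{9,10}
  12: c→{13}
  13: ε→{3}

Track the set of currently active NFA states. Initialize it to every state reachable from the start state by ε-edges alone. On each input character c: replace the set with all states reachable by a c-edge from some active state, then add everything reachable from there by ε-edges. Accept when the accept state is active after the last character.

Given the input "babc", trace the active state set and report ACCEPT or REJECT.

Answer: REJECT

Steps:
start: ε-closure({0}) = {0,2,4,5,6,8,10,12}
'b' @ 1: {5,6,7,8,10}
'a' @ 2: {1,2,3,4,5,6,8,9,10,11,12}  [accepting]
'b' @ 3: {5,6,7,8,10}
'c' @ 4: {}  — state set empty
end set {} — state 1 not in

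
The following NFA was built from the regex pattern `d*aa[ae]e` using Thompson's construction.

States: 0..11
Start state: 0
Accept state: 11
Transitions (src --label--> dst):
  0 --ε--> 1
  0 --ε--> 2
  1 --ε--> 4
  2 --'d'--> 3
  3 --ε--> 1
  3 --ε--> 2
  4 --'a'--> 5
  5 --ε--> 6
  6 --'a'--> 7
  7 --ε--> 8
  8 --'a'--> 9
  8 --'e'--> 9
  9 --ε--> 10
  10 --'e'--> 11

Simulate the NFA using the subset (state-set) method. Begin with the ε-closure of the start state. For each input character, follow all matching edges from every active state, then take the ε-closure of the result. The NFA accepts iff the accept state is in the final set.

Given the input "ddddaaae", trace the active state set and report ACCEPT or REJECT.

Answer: ACCEPT

Steps:
initial (ε-close {0}): {0,1,2,4}
'd' @ 1: {1,2,3,4}
'd' @ 2: {1,2,3,4}
'd' @ 3: {1,2,3,4}
'd' @ 4: {1,2,3,4}
'a' @ 5: {5,6}
'a' @ 6: {7,8}
'a' @ 7: {9,10}
'e' @ 8: {11}  [accepting]
end set {11} — state 11 in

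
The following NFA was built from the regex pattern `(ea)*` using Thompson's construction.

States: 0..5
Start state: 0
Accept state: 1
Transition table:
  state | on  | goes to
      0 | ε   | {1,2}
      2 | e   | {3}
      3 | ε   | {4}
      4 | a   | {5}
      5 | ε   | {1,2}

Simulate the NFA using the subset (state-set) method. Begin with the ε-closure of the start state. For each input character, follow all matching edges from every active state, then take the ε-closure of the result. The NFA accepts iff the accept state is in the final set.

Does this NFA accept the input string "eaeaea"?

Answer: ACCEPT

Derivation:
start: ε-closure({0}) = {0,1,2}
'e' @ 1: {3,4}
'a' @ 2: {1,2,5}  (accept∈set)
'e' @ 3: {3,4}
'a' @ 4: {1,2,5}  (accept∈set)
'e' @ 5: {3,4}
'a' @ 6: {1,2,5}  (accept∈set)
final: {1,2,5}; accept 1 in set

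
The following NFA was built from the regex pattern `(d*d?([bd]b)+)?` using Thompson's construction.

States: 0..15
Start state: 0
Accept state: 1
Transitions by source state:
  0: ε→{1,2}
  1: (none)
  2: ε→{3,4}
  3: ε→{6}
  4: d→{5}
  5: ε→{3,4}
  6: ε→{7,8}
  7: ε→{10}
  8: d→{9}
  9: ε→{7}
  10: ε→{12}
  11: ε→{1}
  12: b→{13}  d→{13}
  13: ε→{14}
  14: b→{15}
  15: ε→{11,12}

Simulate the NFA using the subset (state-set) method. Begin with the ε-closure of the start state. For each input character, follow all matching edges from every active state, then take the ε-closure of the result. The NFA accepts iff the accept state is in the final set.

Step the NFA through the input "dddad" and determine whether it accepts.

Answer: REJECT

Trace:
S₀ = ε-closure({0}) = {0,1,2,3,4,6,7,8,10,12}
'd' @ 1: {3,4,5,6,7,8,9,10,12,13,14}
'd' @ 2: {3,4,5,6,7,8,9,10,12,13,14}
'd' @ 3: {3,4,5,6,7,8,9,10,12,13,14}
'a' @ 4: {}  — no active states
rest 'd' ignored (set empty)
end set {} — state 1 not in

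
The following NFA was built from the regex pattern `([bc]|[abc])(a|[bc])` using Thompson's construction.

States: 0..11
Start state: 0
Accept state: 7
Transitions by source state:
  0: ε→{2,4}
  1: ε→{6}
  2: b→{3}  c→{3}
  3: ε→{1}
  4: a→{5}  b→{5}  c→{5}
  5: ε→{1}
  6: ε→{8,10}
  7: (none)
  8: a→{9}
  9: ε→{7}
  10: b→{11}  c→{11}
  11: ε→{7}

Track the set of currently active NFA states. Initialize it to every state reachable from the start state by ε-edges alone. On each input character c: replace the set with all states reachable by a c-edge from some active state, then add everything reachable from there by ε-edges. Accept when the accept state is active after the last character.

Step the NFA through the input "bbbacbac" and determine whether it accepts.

start: ε-closure({0}) = {0,2,4}
'b' @ 1: {1,3,5,6,8,10}
'b' @ 2: {7,11}  (accept∈set)
'b' @ 3: {}  — state set empty
rest 'acbac' ignored (set empty)
after full input: {}  (accept=7 not in)

Answer: REJECT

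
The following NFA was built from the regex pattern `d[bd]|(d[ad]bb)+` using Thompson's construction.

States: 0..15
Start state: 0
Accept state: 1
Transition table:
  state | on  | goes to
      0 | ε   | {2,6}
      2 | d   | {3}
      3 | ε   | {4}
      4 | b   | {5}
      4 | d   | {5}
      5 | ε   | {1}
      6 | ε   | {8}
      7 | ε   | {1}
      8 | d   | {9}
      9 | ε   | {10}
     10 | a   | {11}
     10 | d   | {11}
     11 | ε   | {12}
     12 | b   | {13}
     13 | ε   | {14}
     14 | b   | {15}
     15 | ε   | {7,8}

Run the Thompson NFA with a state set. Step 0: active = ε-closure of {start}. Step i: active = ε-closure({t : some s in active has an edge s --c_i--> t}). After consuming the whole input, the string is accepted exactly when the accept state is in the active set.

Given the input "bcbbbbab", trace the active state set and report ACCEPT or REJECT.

Answer: REJECT

Trace:
S₀ = ε-closure({0}) = {0,2,6,8}
'b' @ 1: {}  — dead — no transitions
rest 'cbbbbab' ignored (set empty)
final: {}; accept 1 not in set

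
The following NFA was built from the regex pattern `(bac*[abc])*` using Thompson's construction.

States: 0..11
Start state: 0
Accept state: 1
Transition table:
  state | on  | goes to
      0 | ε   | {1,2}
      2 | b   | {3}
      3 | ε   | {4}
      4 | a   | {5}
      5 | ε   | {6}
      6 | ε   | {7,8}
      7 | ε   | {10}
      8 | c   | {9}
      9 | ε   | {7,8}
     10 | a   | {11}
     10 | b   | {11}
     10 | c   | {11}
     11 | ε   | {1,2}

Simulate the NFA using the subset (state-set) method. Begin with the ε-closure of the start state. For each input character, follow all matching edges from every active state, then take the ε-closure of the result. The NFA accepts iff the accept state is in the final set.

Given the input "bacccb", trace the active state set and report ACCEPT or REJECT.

Answer: ACCEPT

Derivation:
S₀ = ε-closure({0}) = {0,1,2}
'b' @ 1: {3,4}
'a' @ 2: {5,6,7,8,10}
'c' @ 3: {1,2,7,8,9,10,11}  (accept∈set)
'c' @ 4: {1,2,7,8,9,10,11}  (accept∈set)
'c' @ 5: {1,2,7,8,9,10,11}  (accept∈set)
'b' @ 6: {1,2,3,4,11}  (accept∈set)
final: {1,2,3,4,11}; accept 1 in set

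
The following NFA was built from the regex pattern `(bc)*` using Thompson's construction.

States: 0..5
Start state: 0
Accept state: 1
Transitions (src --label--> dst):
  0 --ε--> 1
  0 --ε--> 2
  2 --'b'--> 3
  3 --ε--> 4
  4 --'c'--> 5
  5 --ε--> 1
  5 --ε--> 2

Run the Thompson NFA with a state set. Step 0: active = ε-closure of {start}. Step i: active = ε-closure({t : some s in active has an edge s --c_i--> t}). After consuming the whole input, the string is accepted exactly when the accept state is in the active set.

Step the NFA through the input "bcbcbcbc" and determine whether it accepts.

Answer: ACCEPT

Trace:
start: ε-closure({0}) = {0,1,2}
'b' @ 1: {3,4}
'c' @ 2: {1,2,5}  ✓accept
'b' @ 3: {3,4}
'c' @ 4: {1,2,5}  ✓accept
'b' @ 5: {3,4}
'c' @ 6: {1,2,5}  ✓accept
'b' @ 7: {3,4}
'c' @ 8: {1,2,5}  ✓accept
final: {1,2,5}; accept 1 in set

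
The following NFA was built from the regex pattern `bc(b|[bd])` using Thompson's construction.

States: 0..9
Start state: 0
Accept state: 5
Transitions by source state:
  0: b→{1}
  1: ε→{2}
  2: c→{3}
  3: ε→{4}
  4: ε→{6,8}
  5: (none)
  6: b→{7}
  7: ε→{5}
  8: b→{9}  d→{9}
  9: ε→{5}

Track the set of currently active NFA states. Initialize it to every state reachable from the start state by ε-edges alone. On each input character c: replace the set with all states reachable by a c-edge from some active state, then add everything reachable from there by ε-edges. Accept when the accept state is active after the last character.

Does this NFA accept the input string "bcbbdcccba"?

initial (ε-close {0}): {0}
'b' @ 1: {1,2}
'c' @ 2: {3,4,6,8}
'b' @ 3: {5,7,9}  ✓accept
'b' @ 4: {}  — state set empty
rest 'dcccba' ignored (set empty)
after full input: {}  (accept=5 not in)

Answer: REJECT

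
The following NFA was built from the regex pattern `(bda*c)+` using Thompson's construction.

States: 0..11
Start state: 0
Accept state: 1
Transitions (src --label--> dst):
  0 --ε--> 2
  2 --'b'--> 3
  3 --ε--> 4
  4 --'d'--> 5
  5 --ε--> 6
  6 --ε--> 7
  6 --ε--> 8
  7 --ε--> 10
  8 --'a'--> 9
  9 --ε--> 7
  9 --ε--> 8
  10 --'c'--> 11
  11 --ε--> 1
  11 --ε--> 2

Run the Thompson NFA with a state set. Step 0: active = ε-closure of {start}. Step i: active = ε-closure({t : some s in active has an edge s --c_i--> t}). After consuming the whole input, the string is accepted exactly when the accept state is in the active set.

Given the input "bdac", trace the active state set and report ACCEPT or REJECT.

Answer: ACCEPT

Derivation:
S₀ = ε-closure({0}) = {0,2}
'b' @ 1: {3,4}
'd' @ 2: {5,6,7,8,10}
'a' @ 3: {7,8,9,10}
'c' @ 4: {1,2,11}  (accept∈set)
final: {1,2,11}; accept 1 in set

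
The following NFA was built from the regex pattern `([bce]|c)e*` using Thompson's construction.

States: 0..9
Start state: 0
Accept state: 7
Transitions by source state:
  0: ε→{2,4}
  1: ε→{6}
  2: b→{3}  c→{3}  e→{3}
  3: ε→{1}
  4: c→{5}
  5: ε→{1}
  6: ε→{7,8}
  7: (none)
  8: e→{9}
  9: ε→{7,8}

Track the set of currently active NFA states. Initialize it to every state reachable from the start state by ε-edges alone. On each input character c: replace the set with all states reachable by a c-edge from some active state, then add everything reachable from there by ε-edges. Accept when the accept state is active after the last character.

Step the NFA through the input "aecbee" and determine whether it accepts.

Answer: REJECT

Derivation:
start: ε-closure({0}) = {0,2,4}
'a' @ 1: {}  — no active states
rest 'ecbee' ignored (set empty)
after full input: {}  (accept=7 not in)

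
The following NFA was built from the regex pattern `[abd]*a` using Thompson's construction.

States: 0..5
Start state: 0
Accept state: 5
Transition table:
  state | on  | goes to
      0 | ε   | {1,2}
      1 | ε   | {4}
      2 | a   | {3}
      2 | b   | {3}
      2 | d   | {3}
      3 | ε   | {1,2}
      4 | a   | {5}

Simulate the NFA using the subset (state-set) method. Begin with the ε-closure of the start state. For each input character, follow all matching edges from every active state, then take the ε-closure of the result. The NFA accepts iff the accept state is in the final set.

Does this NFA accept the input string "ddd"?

initial (ε-close {0}): {0,1,2,4}
'd' @ 1: {1,2,3,4}
'd' @ 2: {1,2,3,4}
'd' @ 3: {1,2,3,4}
after full input: {1,2,3,4}  (accept=5 not in)

Answer: REJECT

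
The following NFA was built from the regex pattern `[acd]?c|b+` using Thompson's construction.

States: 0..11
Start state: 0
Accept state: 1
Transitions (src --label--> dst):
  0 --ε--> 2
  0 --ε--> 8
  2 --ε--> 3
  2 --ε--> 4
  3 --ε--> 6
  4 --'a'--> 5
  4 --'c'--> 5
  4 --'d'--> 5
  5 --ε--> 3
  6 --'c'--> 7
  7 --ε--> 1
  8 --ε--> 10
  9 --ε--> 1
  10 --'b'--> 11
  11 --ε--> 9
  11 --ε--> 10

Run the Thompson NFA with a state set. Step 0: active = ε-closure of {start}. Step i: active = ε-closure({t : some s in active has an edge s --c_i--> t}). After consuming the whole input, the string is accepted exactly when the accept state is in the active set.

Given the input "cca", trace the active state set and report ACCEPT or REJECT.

Answer: REJECT

Steps:
initial (ε-close {0}): {0,2,3,4,6,8,10}
'c' @ 1: {1,3,5,6,7}  [accepting]
'c' @ 2: {1,7}  [accepting]
'a' @ 3: {}  — dead — no transitions
end set {} — state 1 not in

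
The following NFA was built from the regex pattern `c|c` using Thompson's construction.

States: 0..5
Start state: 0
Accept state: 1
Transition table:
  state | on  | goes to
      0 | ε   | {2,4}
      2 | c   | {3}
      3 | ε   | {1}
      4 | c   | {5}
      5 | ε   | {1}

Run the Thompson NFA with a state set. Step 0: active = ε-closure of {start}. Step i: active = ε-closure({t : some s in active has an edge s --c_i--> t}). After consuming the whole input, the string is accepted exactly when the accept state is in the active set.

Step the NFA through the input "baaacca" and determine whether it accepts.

S₀ = ε-closure({0}) = {0,2,4}
'b' @ 1: {}  — dead — no transitions
rest 'aaacca' ignored (set empty)
end set {} — state 1 not in

Answer: REJECT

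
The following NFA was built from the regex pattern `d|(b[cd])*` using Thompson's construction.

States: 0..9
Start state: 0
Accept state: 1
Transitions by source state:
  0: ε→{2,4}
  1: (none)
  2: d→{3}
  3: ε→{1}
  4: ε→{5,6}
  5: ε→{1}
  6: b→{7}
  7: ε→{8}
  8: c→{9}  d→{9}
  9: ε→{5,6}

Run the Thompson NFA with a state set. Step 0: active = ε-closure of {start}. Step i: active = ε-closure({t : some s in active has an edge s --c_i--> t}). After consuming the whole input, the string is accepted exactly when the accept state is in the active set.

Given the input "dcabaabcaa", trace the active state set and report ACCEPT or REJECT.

S₀ = ε-closure({0}) = {0,1,2,4,5,6}
'd' @ 1: {1,3}  [accepting]
'c' @ 2: {}  — dead — no transitions
rest 'abaabcaa' ignored (set empty)
after full input: {}  (accept=1 not in)

Answer: REJECT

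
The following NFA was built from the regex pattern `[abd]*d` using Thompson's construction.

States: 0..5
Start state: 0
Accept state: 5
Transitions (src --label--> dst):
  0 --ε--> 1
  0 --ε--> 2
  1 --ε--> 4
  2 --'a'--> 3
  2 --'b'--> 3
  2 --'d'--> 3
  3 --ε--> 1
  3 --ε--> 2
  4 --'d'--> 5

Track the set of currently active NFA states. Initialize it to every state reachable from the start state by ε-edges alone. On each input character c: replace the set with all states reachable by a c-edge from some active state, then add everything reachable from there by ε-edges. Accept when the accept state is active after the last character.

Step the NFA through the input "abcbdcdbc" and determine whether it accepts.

start: ε-closure({0}) = {0,1,2,4}
'a' @ 1: {1,2,3,4}
'b' @ 2: {1,2,3,4}
'c' @ 3: {}  — dead — no transitions
rest 'bdcdbc' ignored (set empty)
end set {} — state 5 not in

Answer: REJECT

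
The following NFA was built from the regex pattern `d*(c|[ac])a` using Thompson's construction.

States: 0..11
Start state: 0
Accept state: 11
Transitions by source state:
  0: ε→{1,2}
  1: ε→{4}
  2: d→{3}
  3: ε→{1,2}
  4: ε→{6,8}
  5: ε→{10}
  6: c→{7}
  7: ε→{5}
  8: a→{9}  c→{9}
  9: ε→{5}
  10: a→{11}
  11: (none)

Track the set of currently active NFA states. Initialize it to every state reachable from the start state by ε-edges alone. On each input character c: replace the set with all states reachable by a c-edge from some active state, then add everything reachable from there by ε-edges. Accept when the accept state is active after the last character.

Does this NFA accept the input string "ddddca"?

Answer: ACCEPT

Steps:
start: ε-closure({0}) = {0,1,2,4,6,8}
'd' @ 1: {1,2,3,4,6,8}
'd' @ 2: {1,2,3,4,6,8}
'd' @ 3: {1,2,3,4,6,8}
'd' @ 4: {1,2,3,4,6,8}
'c' @ 5: {5,7,9,10}
'a' @ 6: {11}  ✓accept
after full input: {11}  (accept=11 in)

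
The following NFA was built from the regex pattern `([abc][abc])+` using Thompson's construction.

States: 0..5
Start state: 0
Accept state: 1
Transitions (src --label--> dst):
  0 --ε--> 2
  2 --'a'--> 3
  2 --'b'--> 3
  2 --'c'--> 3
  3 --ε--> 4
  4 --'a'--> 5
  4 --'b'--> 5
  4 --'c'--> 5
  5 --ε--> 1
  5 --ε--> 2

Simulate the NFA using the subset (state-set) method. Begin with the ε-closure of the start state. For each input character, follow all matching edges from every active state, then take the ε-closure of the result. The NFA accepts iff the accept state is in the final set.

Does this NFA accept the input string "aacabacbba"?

Answer: ACCEPT

Derivation:
initial (ε-close {0}): {0,2}
'a' @ 1: {3,4}
'a' @ 2: {1,2,5}  (accept∈set)
'c' @ 3: {3,4}
'a' @ 4: {1,2,5}  (accept∈set)
'b' @ 5: {3,4}
'a' @ 6: {1,2,5}  (accept∈set)
'c' @ 7: {3,4}
'b' @ 8: {1,2,5}  (accept∈set)
'b' @ 9: {3,4}
'a' @ 10: {1,2,5}  (accept∈set)
final: {1,2,5}; accept 1 in set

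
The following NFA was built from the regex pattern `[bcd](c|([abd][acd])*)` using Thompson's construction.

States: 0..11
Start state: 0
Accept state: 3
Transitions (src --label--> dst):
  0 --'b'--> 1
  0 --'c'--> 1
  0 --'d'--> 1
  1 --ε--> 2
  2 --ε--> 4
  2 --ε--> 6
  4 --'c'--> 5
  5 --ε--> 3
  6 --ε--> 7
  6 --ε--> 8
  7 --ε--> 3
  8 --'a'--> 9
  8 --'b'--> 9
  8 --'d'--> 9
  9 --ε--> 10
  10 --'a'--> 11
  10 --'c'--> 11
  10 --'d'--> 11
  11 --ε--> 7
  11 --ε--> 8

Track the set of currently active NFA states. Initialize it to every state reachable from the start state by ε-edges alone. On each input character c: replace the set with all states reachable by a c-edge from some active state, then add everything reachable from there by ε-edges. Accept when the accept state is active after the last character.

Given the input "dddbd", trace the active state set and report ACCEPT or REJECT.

Answer: ACCEPT

Steps:
start: ε-closure({0}) = {0}
'd' @ 1: {1,2,3,4,6,7,8}  ✓accept
'd' @ 2: {9,10}
'd' @ 3: {3,7,8,11}  ✓accept
'b' @ 4: {9,10}
'd' @ 5: {3,7,8,11}  ✓accept
end set {3,7,8,11} — state 3 in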